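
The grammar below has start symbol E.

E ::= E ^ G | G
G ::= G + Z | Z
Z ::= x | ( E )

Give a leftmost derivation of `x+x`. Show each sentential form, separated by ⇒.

E ⇒ G   [E ::= G]
G ⇒ G+Z   [G ::= G + Z]
G+Z ⇒ Z+Z   [G ::= Z]
Z+Z ⇒ x+Z   [Z ::= x]
x+Z ⇒ x+x   [Z ::= x]

E ⇒ G ⇒ G+Z ⇒ Z+Z ⇒ x+Z ⇒ x+x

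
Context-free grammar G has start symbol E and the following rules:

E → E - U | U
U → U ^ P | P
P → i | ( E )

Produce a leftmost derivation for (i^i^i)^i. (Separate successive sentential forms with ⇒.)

E⇒U⇒U^P⇒P^P⇒(E)^P⇒(U)^P⇒(U^P)^P⇒(U^P^P)^P⇒(P^P^P)^P⇒(i^P^P)^P⇒(i^i^P)^P⇒(i^i^i)^P⇒(i^i^i)^i

E ⇒ U   [E → U]
U ⇒ U^P   [U → U ^ P]
U^P ⇒ P^P   [U → P]
P^P ⇒ (E)^P   [P → ( E )]
(E)^P ⇒ (U)^P   [E → U]
(U)^P ⇒ (U^P)^P   [U → U ^ P]
(U^P)^P ⇒ (U^P^P)^P   [U → U ^ P]
(U^P^P)^P ⇒ (P^P^P)^P   [U → P]
(P^P^P)^P ⇒ (i^P^P)^P   [P → i]
(i^P^P)^P ⇒ (i^i^P)^P   [P → i]
(i^i^P)^P ⇒ (i^i^i)^P   [P → i]
(i^i^i)^P ⇒ (i^i^i)^i   [P → i]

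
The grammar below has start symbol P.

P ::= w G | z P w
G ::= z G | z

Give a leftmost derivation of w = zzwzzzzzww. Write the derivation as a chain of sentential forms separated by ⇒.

P ⇒ zPw   [P ::= z P w]
zPw ⇒ zzPww   [P ::= z P w]
zzPww ⇒ zzwGww   [P ::= w G]
zzwGww ⇒ zzwzGww   [G ::= z G]
zzwzGww ⇒ zzwzzGww   [G ::= z G]
zzwzzGww ⇒ zzwzzzGww   [G ::= z G]
zzwzzzGww ⇒ zzwzzzzGww   [G ::= z G]
zzwzzzzGww ⇒ zzwzzzzzww   [G ::= z]

P ⇒ zPw ⇒ zzPww ⇒ zzwGww ⇒ zzwzGww ⇒ zzwzzGww ⇒ zzwzzzGww ⇒ zzwzzzzGww ⇒ zzwzzzzzww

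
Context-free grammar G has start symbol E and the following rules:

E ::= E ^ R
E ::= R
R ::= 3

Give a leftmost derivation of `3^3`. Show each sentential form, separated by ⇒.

E ⇒ E^R ⇒ R^R ⇒ 3^R ⇒ 3^3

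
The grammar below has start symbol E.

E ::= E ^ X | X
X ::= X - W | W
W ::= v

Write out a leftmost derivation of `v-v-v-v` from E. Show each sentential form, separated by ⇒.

E ⇒ X ⇒ X-W ⇒ X-W-W ⇒ X-W-W-W ⇒ W-W-W-W ⇒ v-W-W-W ⇒ v-v-W-W ⇒ v-v-v-W ⇒ v-v-v-v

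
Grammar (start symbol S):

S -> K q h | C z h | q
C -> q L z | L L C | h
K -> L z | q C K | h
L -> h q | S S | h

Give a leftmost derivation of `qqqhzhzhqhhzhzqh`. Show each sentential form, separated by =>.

S => Kqh   [S -> K q h]
Kqh => Lzqh   [K -> L z]
Lzqh => SSzqh   [L -> S S]
SSzqh => KqhSzqh   [S -> K q h]
KqhSzqh => qCKqhSzqh   [K -> q C K]
qCKqhSzqh => qqLzKqhSzqh   [C -> q L z]
qqLzKqhSzqh => qqSSzKqhSzqh   [L -> S S]
qqSSzKqhSzqh => qqqSzKqhSzqh   [S -> q]
qqqSzKqhSzqh => qqqCzhzKqhSzqh   [S -> C z h]
qqqCzhzKqhSzqh => qqqhzhzKqhSzqh   [C -> h]
qqqhzhzKqhSzqh => qqqhzhzhqhSzqh   [K -> h]
qqqhzhzhqhSzqh => qqqhzhzhqhCzhzqh   [S -> C z h]
qqqhzhzhqhCzhzqh => qqqhzhzhqhhzhzqh   [C -> h]

S=>Kqh=>Lzqh=>SSzqh=>KqhSzqh=>qCKqhSzqh=>qqLzKqhSzqh=>qqSSzKqhSzqh=>qqqSzKqhSzqh=>qqqCzhzKqhSzqh=>qqqhzhzKqhSzqh=>qqqhzhzhqhSzqh=>qqqhzhzhqhCzhzqh=>qqqhzhzhqhhzhzqh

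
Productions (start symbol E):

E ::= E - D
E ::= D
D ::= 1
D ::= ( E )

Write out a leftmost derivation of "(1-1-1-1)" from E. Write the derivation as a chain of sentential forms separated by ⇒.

E ⇒ D   [E ::= D]
D ⇒ (E)   [D ::= ( E )]
(E) ⇒ (E-D)   [E ::= E - D]
(E-D) ⇒ (E-D-D)   [E ::= E - D]
(E-D-D) ⇒ (E-D-D-D)   [E ::= E - D]
(E-D-D-D) ⇒ (D-D-D-D)   [E ::= D]
(D-D-D-D) ⇒ (1-D-D-D)   [D ::= 1]
(1-D-D-D) ⇒ (1-1-D-D)   [D ::= 1]
(1-1-D-D) ⇒ (1-1-1-D)   [D ::= 1]
(1-1-1-D) ⇒ (1-1-1-1)   [D ::= 1]

E ⇒ D ⇒ (E) ⇒ (E-D) ⇒ (E-D-D) ⇒ (E-D-D-D) ⇒ (D-D-D-D) ⇒ (1-D-D-D) ⇒ (1-1-D-D) ⇒ (1-1-1-D) ⇒ (1-1-1-1)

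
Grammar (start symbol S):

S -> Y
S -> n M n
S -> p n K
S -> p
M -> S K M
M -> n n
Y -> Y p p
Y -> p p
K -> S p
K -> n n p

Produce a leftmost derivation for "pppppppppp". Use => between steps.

S => Y => Ypp => Ypppp => Ypppppp => Ypppppppp => pppppppppp

S => Y   [S -> Y]
Y => Ypp   [Y -> Y p p]
Ypp => Ypppp   [Y -> Y p p]
Ypppp => Ypppppp   [Y -> Y p p]
Ypppppp => Ypppppppp   [Y -> Y p p]
Ypppppppp => pppppppppp   [Y -> p p]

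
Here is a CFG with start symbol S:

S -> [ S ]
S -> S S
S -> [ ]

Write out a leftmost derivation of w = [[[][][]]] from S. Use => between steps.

S => [S] => [[S]] => [[SS]] => [[[]S]] => [[[]SS]] => [[[][]S]] => [[[][][]]]

S => [S]   [S -> [ S ]]
[S] => [[S]]   [S -> [ S ]]
[[S]] => [[SS]]   [S -> S S]
[[SS]] => [[[]S]]   [S -> [ ]]
[[[]S]] => [[[]SS]]   [S -> S S]
[[[]SS]] => [[[][]S]]   [S -> [ ]]
[[[][]S]] => [[[][][]]]   [S -> [ ]]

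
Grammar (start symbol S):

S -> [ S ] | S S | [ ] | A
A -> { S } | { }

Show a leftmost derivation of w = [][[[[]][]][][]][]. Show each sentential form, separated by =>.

S => SS   [S -> S S]
SS => SSS   [S -> S S]
SSS => []SS   [S -> [ ]]
[]SS => [][S]S   [S -> [ S ]]
[][S]S => [][SS]S   [S -> S S]
[][SS]S => [][SSS]S   [S -> S S]
[][SSS]S => [][[S]SS]S   [S -> [ S ]]
[][[S]SS]S => [][[SS]SS]S   [S -> S S]
[][[SS]SS]S => [][[[S]S]SS]S   [S -> [ S ]]
[][[[S]S]SS]S => [][[[[]]S]SS]S   [S -> [ ]]
[][[[[]]S]SS]S => [][[[[]][]]SS]S   [S -> [ ]]
[][[[[]][]]SS]S => [][[[[]][]][]S]S   [S -> [ ]]
[][[[[]][]][]S]S => [][[[[]][]][][]]S   [S -> [ ]]
[][[[[]][]][][]]S => [][[[[]][]][][]][]   [S -> [ ]]

S=>SS=>SSS=>[]SS=>[][S]S=>[][SS]S=>[][SSS]S=>[][[S]SS]S=>[][[SS]SS]S=>[][[[S]S]SS]S=>[][[[[]]S]SS]S=>[][[[[]][]]SS]S=>[][[[[]][]][]S]S=>[][[[[]][]][][]]S=>[][[[[]][]][][]][]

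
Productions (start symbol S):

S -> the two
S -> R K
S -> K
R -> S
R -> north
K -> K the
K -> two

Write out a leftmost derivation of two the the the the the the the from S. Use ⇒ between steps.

S ⇒ K ⇒ K the ⇒ K the the ⇒ K the the the ⇒ K the the the the ⇒ K the the the the the ⇒ K the the the the the the ⇒ K the the the the the the the ⇒ two the the the the the the the

S ⇒ K   [S -> K]
K ⇒ K the   [K -> K the]
K the ⇒ K the the   [K -> K the]
K the the ⇒ K the the the   [K -> K the]
K the the the ⇒ K the the the the   [K -> K the]
K the the the the ⇒ K the the the the the   [K -> K the]
K the the the the the ⇒ K the the the the the the   [K -> K the]
K the the the the the the ⇒ K the the the the the the the   [K -> K the]
K the the the the the the the ⇒ two the the the the the the the   [K -> two]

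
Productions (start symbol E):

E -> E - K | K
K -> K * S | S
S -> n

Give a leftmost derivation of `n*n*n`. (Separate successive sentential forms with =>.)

E => K   [E -> K]
K => K*S   [K -> K * S]
K*S => K*S*S   [K -> K * S]
K*S*S => S*S*S   [K -> S]
S*S*S => n*S*S   [S -> n]
n*S*S => n*n*S   [S -> n]
n*n*S => n*n*n   [S -> n]

E => K => K*S => K*S*S => S*S*S => n*S*S => n*n*S => n*n*n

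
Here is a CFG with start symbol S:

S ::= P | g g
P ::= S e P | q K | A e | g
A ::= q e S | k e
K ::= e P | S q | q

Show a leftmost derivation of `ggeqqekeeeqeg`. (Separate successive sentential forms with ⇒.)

S ⇒ P   [S ::= P]
P ⇒ SeP   [P ::= S e P]
SeP ⇒ PeP   [S ::= P]
PeP ⇒ SePeP   [P ::= S e P]
SePeP ⇒ ggePeP   [S ::= g g]
ggePeP ⇒ ggeqKeP   [P ::= q K]
ggeqKeP ⇒ ggeqSqeP   [K ::= S q]
ggeqSqeP ⇒ ggeqPqeP   [S ::= P]
ggeqPqeP ⇒ ggeqAeqeP   [P ::= A e]
ggeqAeqeP ⇒ ggeqqeSeqeP   [A ::= q e S]
ggeqqeSeqeP ⇒ ggeqqePeqeP   [S ::= P]
ggeqqePeqeP ⇒ ggeqqeAeeqeP   [P ::= A e]
ggeqqeAeeqeP ⇒ ggeqqekeeeqeP   [A ::= k e]
ggeqqekeeeqeP ⇒ ggeqqekeeeqeg   [P ::= g]

S⇒P⇒SeP⇒PeP⇒SePeP⇒ggePeP⇒ggeqKeP⇒ggeqSqeP⇒ggeqPqeP⇒ggeqAeqeP⇒ggeqqeSeqeP⇒ggeqqePeqeP⇒ggeqqeAeeqeP⇒ggeqqekeeeqeP⇒ggeqqekeeeqeg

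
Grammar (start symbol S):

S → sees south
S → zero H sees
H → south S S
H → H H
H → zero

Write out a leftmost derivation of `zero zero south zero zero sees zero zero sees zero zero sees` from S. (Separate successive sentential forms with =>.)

S => zero H sees => zero H H sees => zero zero H sees => zero zero H H sees => zero zero south S S H sees => zero zero south zero H sees S H sees => zero zero south zero zero sees S H sees => zero zero south zero zero sees zero H sees H sees => zero zero south zero zero sees zero zero sees H sees => zero zero south zero zero sees zero zero sees H H sees => zero zero south zero zero sees zero zero sees zero H sees => zero zero south zero zero sees zero zero sees zero zero sees

S => zero H sees   [S → zero H sees]
zero H sees => zero H H sees   [H → H H]
zero H H sees => zero zero H sees   [H → zero]
zero zero H sees => zero zero H H sees   [H → H H]
zero zero H H sees => zero zero south S S H sees   [H → south S S]
zero zero south S S H sees => zero zero south zero H sees S H sees   [S → zero H sees]
zero zero south zero H sees S H sees => zero zero south zero zero sees S H sees   [H → zero]
zero zero south zero zero sees S H sees => zero zero south zero zero sees zero H sees H sees   [S → zero H sees]
zero zero south zero zero sees zero H sees H sees => zero zero south zero zero sees zero zero sees H sees   [H → zero]
zero zero south zero zero sees zero zero sees H sees => zero zero south zero zero sees zero zero sees H H sees   [H → H H]
zero zero south zero zero sees zero zero sees H H sees => zero zero south zero zero sees zero zero sees zero H sees   [H → zero]
zero zero south zero zero sees zero zero sees zero H sees => zero zero south zero zero sees zero zero sees zero zero sees   [H → zero]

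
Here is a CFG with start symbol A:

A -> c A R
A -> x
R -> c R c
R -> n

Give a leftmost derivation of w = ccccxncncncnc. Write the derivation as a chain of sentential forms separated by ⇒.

A ⇒ cAR ⇒ ccARR ⇒ cccARRR ⇒ ccccARRRR ⇒ ccccxRRRR ⇒ ccccxnRRR ⇒ ccccxncRcRR ⇒ ccccxncncRR ⇒ ccccxncncnR ⇒ ccccxncncncRc ⇒ ccccxncncncnc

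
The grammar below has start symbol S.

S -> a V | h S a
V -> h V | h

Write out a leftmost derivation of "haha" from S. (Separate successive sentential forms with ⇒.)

S ⇒ hSa   [S -> h S a]
hSa ⇒ haVa   [S -> a V]
haVa ⇒ haha   [V -> h]

S⇒hSa⇒haVa⇒haha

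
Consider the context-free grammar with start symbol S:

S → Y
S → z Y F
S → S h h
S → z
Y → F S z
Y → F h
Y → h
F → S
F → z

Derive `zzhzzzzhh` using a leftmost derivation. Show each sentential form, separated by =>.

S => Shh   [S → S h h]
Shh => zYFhh   [S → z Y F]
zYFhh => zFSzFhh   [Y → F S z]
zFSzFhh => zSSzFhh   [F → S]
zSSzFhh => zYSzFhh   [S → Y]
zYSzFhh => zFSzSzFhh   [Y → F S z]
zFSzSzFhh => zSSzSzFhh   [F → S]
zSSzSzFhh => zzSzSzFhh   [S → z]
zzSzSzFhh => zzYzSzFhh   [S → Y]
zzYzSzFhh => zzhzSzFhh   [Y → h]
zzhzSzFhh => zzhzzzFhh   [S → z]
zzhzzzFhh => zzhzzzzhh   [F → z]

S=>Shh=>zYFhh=>zFSzFhh=>zSSzFhh=>zYSzFhh=>zFSzSzFhh=>zSSzSzFhh=>zzSzSzFhh=>zzYzSzFhh=>zzhzSzFhh=>zzhzzzFhh=>zzhzzzzhh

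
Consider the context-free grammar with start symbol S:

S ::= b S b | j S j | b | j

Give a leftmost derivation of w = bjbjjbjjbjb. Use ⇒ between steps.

S⇒bSb⇒bjSjb⇒bjbSbjb⇒bjbjSjbjb⇒bjbjjSjjbjb⇒bjbjjbjjbjb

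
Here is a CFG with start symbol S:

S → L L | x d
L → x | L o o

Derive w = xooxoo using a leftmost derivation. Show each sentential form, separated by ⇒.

S⇒LL⇒LooL⇒xooL⇒xooLoo⇒xooxoo

S ⇒ LL   [S → L L]
LL ⇒ LooL   [L → L o o]
LooL ⇒ xooL   [L → x]
xooL ⇒ xooLoo   [L → L o o]
xooLoo ⇒ xooxoo   [L → x]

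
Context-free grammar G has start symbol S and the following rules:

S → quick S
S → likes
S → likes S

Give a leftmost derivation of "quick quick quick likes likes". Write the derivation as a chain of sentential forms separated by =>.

S => quick S   [S → quick S]
quick S => quick quick S   [S → quick S]
quick quick S => quick quick quick S   [S → quick S]
quick quick quick S => quick quick quick likes S   [S → likes S]
quick quick quick likes S => quick quick quick likes likes   [S → likes]

S => quick S => quick quick S => quick quick quick S => quick quick quick likes S => quick quick quick likes likes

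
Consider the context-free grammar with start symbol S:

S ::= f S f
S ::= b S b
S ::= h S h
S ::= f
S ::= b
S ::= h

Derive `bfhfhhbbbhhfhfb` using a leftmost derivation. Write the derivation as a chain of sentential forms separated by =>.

S => bSb   [S ::= b S b]
bSb => bfSfb   [S ::= f S f]
bfSfb => bfhShfb   [S ::= h S h]
bfhShfb => bfhfSfhfb   [S ::= f S f]
bfhfSfhfb => bfhfhShfhfb   [S ::= h S h]
bfhfhShfhfb => bfhfhhShhfhfb   [S ::= h S h]
bfhfhhShhfhfb => bfhfhhbSbhhfhfb   [S ::= b S b]
bfhfhhbSbhhfhfb => bfhfhhbbbhhfhfb   [S ::= b]

S => bSb => bfSfb => bfhShfb => bfhfSfhfb => bfhfhShfhfb => bfhfhhShhfhfb => bfhfhhbSbhhfhfb => bfhfhhbbbhhfhfb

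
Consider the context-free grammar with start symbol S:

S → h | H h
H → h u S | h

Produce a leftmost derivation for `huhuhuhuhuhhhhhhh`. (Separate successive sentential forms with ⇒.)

S ⇒ Hh   [S → H h]
Hh ⇒ huSh   [H → h u S]
huSh ⇒ huHhh   [S → H h]
huHhh ⇒ huhuShh   [H → h u S]
huhuShh ⇒ huhuHhhh   [S → H h]
huhuHhhh ⇒ huhuhuShhh   [H → h u S]
huhuhuShhh ⇒ huhuhuHhhhh   [S → H h]
huhuhuHhhhh ⇒ huhuhuhuShhhh   [H → h u S]
huhuhuhuShhhh ⇒ huhuhuhuHhhhhh   [S → H h]
huhuhuhuHhhhhh ⇒ huhuhuhuhuShhhhh   [H → h u S]
huhuhuhuhuShhhhh ⇒ huhuhuhuhuHhhhhhh   [S → H h]
huhuhuhuhuHhhhhhh ⇒ huhuhuhuhuhhhhhhh   [H → h]

S⇒Hh⇒huSh⇒huHhh⇒huhuShh⇒huhuHhhh⇒huhuhuShhh⇒huhuhuHhhhh⇒huhuhuhuShhhh⇒huhuhuhuHhhhhh⇒huhuhuhuhuShhhhh⇒huhuhuhuhuHhhhhhh⇒huhuhuhuhuhhhhhhh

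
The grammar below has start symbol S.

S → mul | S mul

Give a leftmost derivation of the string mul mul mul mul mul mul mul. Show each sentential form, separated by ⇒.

S ⇒ S mul ⇒ S mul mul ⇒ S mul mul mul ⇒ S mul mul mul mul ⇒ S mul mul mul mul mul ⇒ S mul mul mul mul mul mul ⇒ mul mul mul mul mul mul mul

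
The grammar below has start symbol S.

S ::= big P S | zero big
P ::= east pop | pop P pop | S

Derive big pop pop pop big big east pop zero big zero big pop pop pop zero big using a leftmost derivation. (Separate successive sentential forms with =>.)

S => big P S => big pop P pop S => big pop pop P pop pop S => big pop pop pop P pop pop pop S => big pop pop pop S pop pop pop S => big pop pop pop big P S pop pop pop S => big pop pop pop big S S pop pop pop S => big pop pop pop big big P S S pop pop pop S => big pop pop pop big big east pop S S pop pop pop S => big pop pop pop big big east pop zero big S pop pop pop S => big pop pop pop big big east pop zero big zero big pop pop pop S => big pop pop pop big big east pop zero big zero big pop pop pop zero big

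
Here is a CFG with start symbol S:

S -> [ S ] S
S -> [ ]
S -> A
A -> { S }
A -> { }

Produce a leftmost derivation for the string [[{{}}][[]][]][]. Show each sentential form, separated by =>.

S=>[S]S=>[[S]S]S=>[[A]S]S=>[[{S}]S]S=>[[{A}]S]S=>[[{{}}]S]S=>[[{{}}][S]S]S=>[[{{}}][[]]S]S=>[[{{}}][[]][]]S=>[[{{}}][[]][]][]

S => [S]S   [S -> [ S ] S]
[S]S => [[S]S]S   [S -> [ S ] S]
[[S]S]S => [[A]S]S   [S -> A]
[[A]S]S => [[{S}]S]S   [A -> { S }]
[[{S}]S]S => [[{A}]S]S   [S -> A]
[[{A}]S]S => [[{{}}]S]S   [A -> { }]
[[{{}}]S]S => [[{{}}][S]S]S   [S -> [ S ] S]
[[{{}}][S]S]S => [[{{}}][[]]S]S   [S -> [ ]]
[[{{}}][[]]S]S => [[{{}}][[]][]]S   [S -> [ ]]
[[{{}}][[]][]]S => [[{{}}][[]][]][]   [S -> [ ]]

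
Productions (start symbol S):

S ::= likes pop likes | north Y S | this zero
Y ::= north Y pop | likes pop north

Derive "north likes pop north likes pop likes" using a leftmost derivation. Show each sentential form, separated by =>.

S => north Y S => north likes pop north S => north likes pop north likes pop likes

S => north Y S   [S ::= north Y S]
north Y S => north likes pop north S   [Y ::= likes pop north]
north likes pop north S => north likes pop north likes pop likes   [S ::= likes pop likes]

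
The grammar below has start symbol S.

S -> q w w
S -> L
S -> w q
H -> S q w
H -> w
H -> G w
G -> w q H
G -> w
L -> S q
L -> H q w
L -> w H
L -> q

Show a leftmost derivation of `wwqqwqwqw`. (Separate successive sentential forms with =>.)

S => L   [S -> L]
L => wH   [L -> w H]
wH => wSqw   [H -> S q w]
wSqw => wLqw   [S -> L]
wLqw => wHqwqw   [L -> H q w]
wHqwqw => wSqwqwqw   [H -> S q w]
wSqwqwqw => wwqqwqwqw   [S -> w q]

S => L => wH => wSqw => wLqw => wHqwqw => wSqwqwqw => wwqqwqwqw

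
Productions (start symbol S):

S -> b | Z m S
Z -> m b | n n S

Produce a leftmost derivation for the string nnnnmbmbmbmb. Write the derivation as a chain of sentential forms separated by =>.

S => ZmS => nnSmS => nnZmSmS => nnnnSmSmS => nnnnZmSmSmS => nnnnmbmSmSmS => nnnnmbmbmSmS => nnnnmbmbmbmS => nnnnmbmbmbmb

S => ZmS   [S -> Z m S]
ZmS => nnSmS   [Z -> n n S]
nnSmS => nnZmSmS   [S -> Z m S]
nnZmSmS => nnnnSmSmS   [Z -> n n S]
nnnnSmSmS => nnnnZmSmSmS   [S -> Z m S]
nnnnZmSmSmS => nnnnmbmSmSmS   [Z -> m b]
nnnnmbmSmSmS => nnnnmbmbmSmS   [S -> b]
nnnnmbmbmSmS => nnnnmbmbmbmS   [S -> b]
nnnnmbmbmbmS => nnnnmbmbmbmb   [S -> b]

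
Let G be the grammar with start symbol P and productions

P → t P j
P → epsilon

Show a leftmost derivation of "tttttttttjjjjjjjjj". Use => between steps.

P=>tPj=>ttPjj=>tttPjjj=>ttttPjjjj=>tttttPjjjjj=>ttttttPjjjjjj=>tttttttPjjjjjjj=>ttttttttPjjjjjjjj=>tttttttttPjjjjjjjjj=>tttttttttjjjjjjjjj

P => tPj   [P → t P j]
tPj => ttPjj   [P → t P j]
ttPjj => tttPjjj   [P → t P j]
tttPjjj => ttttPjjjj   [P → t P j]
ttttPjjjj => tttttPjjjjj   [P → t P j]
tttttPjjjjj => ttttttPjjjjjj   [P → t P j]
ttttttPjjjjjj => tttttttPjjjjjjj   [P → t P j]
tttttttPjjjjjjj => ttttttttPjjjjjjjj   [P → t P j]
ttttttttPjjjjjjjj => tttttttttPjjjjjjjjj   [P → t P j]
tttttttttPjjjjjjjjj => tttttttttjjjjjjjjj   [P → epsilon]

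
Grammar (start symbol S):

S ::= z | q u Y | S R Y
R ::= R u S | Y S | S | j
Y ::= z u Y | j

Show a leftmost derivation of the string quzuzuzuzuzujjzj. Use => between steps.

S => SRY   [S ::= S R Y]
SRY => quYRY   [S ::= q u Y]
quYRY => quzuYRY   [Y ::= z u Y]
quzuYRY => quzuzuYRY   [Y ::= z u Y]
quzuzuYRY => quzuzuzuYRY   [Y ::= z u Y]
quzuzuzuYRY => quzuzuzuzuYRY   [Y ::= z u Y]
quzuzuzuzuYRY => quzuzuzuzuzuYRY   [Y ::= z u Y]
quzuzuzuzuzuYRY => quzuzuzuzuzujRY   [Y ::= j]
quzuzuzuzuzujRY => quzuzuzuzuzujYSY   [R ::= Y S]
quzuzuzuzuzujYSY => quzuzuzuzuzujjSY   [Y ::= j]
quzuzuzuzuzujjSY => quzuzuzuzuzujjzY   [S ::= z]
quzuzuzuzuzujjzY => quzuzuzuzuzujjzj   [Y ::= j]

S=>SRY=>quYRY=>quzuYRY=>quzuzuYRY=>quzuzuzuYRY=>quzuzuzuzuYRY=>quzuzuzuzuzuYRY=>quzuzuzuzuzujRY=>quzuzuzuzuzujYSY=>quzuzuzuzuzujjSY=>quzuzuzuzuzujjzY=>quzuzuzuzuzujjzj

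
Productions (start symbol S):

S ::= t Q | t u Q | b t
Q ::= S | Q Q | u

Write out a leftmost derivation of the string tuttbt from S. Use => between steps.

S=>tuQ=>tuS=>tutQ=>tutS=>tuttQ=>tuttS=>tuttbt

S => tuQ   [S ::= t u Q]
tuQ => tuS   [Q ::= S]
tuS => tutQ   [S ::= t Q]
tutQ => tutS   [Q ::= S]
tutS => tuttQ   [S ::= t Q]
tuttQ => tuttS   [Q ::= S]
tuttS => tuttbt   [S ::= b t]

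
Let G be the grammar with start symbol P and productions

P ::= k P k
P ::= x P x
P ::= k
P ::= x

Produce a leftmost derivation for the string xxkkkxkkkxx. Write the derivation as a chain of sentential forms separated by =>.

P => xPx => xxPxx => xxkPkxx => xxkkPkkxx => xxkkkPkkkxx => xxkkkxkkkxx

P => xPx   [P ::= x P x]
xPx => xxPxx   [P ::= x P x]
xxPxx => xxkPkxx   [P ::= k P k]
xxkPkxx => xxkkPkkxx   [P ::= k P k]
xxkkPkkxx => xxkkkPkkkxx   [P ::= k P k]
xxkkkPkkkxx => xxkkkxkkkxx   [P ::= x]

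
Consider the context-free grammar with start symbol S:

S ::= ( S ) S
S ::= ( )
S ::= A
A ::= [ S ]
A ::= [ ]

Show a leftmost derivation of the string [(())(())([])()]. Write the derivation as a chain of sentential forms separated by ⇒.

S ⇒ A   [S ::= A]
A ⇒ [S]   [A ::= [ S ]]
[S] ⇒ [(S)S]   [S ::= ( S ) S]
[(S)S] ⇒ [(())S]   [S ::= ( )]
[(())S] ⇒ [(())(S)S]   [S ::= ( S ) S]
[(())(S)S] ⇒ [(())(())S]   [S ::= ( )]
[(())(())S] ⇒ [(())(())(S)S]   [S ::= ( S ) S]
[(())(())(S)S] ⇒ [(())(())(A)S]   [S ::= A]
[(())(())(A)S] ⇒ [(())(())([])S]   [A ::= [ ]]
[(())(())([])S] ⇒ [(())(())([])()]   [S ::= ( )]

S ⇒ A ⇒ [S] ⇒ [(S)S] ⇒ [(())S] ⇒ [(())(S)S] ⇒ [(())(())S] ⇒ [(())(())(S)S] ⇒ [(())(())(A)S] ⇒ [(())(())([])S] ⇒ [(())(())([])()]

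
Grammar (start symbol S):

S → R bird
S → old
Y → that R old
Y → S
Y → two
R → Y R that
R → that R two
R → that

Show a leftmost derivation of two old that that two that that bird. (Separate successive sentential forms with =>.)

S => R bird   [S → R bird]
R bird => Y R that bird   [R → Y R that]
Y R that bird => two R that bird   [Y → two]
two R that bird => two Y R that that bird   [R → Y R that]
two Y R that that bird => two S R that that bird   [Y → S]
two S R that that bird => two old R that that bird   [S → old]
two old R that that bird => two old that R two that that bird   [R → that R two]
two old that R two that that bird => two old that that two that that bird   [R → that]

S => R bird => Y R that bird => two R that bird => two Y R that that bird => two S R that that bird => two old R that that bird => two old that R two that that bird => two old that that two that that bird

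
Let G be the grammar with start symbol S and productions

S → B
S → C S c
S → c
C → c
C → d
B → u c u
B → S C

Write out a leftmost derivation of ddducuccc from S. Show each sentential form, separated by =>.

S => CSc   [S → C S c]
CSc => dSc   [C → d]
dSc => dCScc   [S → C S c]
dCScc => ddScc   [C → d]
ddScc => ddCSccc   [S → C S c]
ddCSccc => dddSccc   [C → d]
dddSccc => dddBccc   [S → B]
dddBccc => ddducuccc   [B → u c u]

S=>CSc=>dSc=>dCScc=>ddScc=>ddCSccc=>dddSccc=>dddBccc=>ddducuccc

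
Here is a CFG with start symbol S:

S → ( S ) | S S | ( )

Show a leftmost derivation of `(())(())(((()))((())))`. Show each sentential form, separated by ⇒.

S ⇒ SS   [S → S S]
SS ⇒ (S)S   [S → ( S )]
(S)S ⇒ (())S   [S → ( )]
(())S ⇒ (())SS   [S → S S]
(())SS ⇒ (())(S)S   [S → ( S )]
(())(S)S ⇒ (())(())S   [S → ( )]
(())(())S ⇒ (())(())(S)   [S → ( S )]
(())(())(S) ⇒ (())(())(SS)   [S → S S]
(())(())(SS) ⇒ (())(())((S)S)   [S → ( S )]
(())(())((S)S) ⇒ (())(())(((S))S)   [S → ( S )]
(())(())(((S))S) ⇒ (())(())(((()))S)   [S → ( )]
(())(())(((()))S) ⇒ (())(())(((()))(S))   [S → ( S )]
(())(())(((()))(S)) ⇒ (())(())(((()))((S)))   [S → ( S )]
(())(())(((()))((S))) ⇒ (())(())(((()))((())))   [S → ( )]

S ⇒ SS ⇒ (S)S ⇒ (())S ⇒ (())SS ⇒ (())(S)S ⇒ (())(())S ⇒ (())(())(S) ⇒ (())(())(SS) ⇒ (())(())((S)S) ⇒ (())(())(((S))S) ⇒ (())(())(((()))S) ⇒ (())(())(((()))(S)) ⇒ (())(())(((()))((S))) ⇒ (())(())(((()))((())))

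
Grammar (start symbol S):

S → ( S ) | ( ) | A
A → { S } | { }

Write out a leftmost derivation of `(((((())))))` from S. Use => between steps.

S => (S) => ((S)) => (((S))) => ((((S)))) => (((((S))))) => (((((())))))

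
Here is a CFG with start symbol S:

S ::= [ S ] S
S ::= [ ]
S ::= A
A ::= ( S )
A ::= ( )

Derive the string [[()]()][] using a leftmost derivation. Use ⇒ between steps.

S ⇒ [S]S   [S ::= [ S ] S]
[S]S ⇒ [[S]S]S   [S ::= [ S ] S]
[[S]S]S ⇒ [[A]S]S   [S ::= A]
[[A]S]S ⇒ [[()]S]S   [A ::= ( )]
[[()]S]S ⇒ [[()]A]S   [S ::= A]
[[()]A]S ⇒ [[()]()]S   [A ::= ( )]
[[()]()]S ⇒ [[()]()][]   [S ::= [ ]]

S ⇒ [S]S ⇒ [[S]S]S ⇒ [[A]S]S ⇒ [[()]S]S ⇒ [[()]A]S ⇒ [[()]()]S ⇒ [[()]()][]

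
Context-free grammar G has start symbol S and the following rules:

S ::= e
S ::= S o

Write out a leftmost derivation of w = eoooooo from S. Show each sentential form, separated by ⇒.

S⇒So⇒Soo⇒Sooo⇒Soooo⇒Sooooo⇒Soooooo⇒eoooooo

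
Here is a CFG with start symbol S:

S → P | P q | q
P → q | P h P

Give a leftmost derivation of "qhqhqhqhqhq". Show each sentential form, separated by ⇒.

S ⇒ P ⇒ PhP ⇒ PhPhP ⇒ PhPhPhP ⇒ PhPhPhPhP ⇒ PhPhPhPhPhP ⇒ qhPhPhPhPhP ⇒ qhqhPhPhPhP ⇒ qhqhqhPhPhP ⇒ qhqhqhqhPhP ⇒ qhqhqhqhqhP ⇒ qhqhqhqhqhq

S ⇒ P   [S → P]
P ⇒ PhP   [P → P h P]
PhP ⇒ PhPhP   [P → P h P]
PhPhP ⇒ PhPhPhP   [P → P h P]
PhPhPhP ⇒ PhPhPhPhP   [P → P h P]
PhPhPhPhP ⇒ PhPhPhPhPhP   [P → P h P]
PhPhPhPhPhP ⇒ qhPhPhPhPhP   [P → q]
qhPhPhPhPhP ⇒ qhqhPhPhPhP   [P → q]
qhqhPhPhPhP ⇒ qhqhqhPhPhP   [P → q]
qhqhqhPhPhP ⇒ qhqhqhqhPhP   [P → q]
qhqhqhqhPhP ⇒ qhqhqhqhqhP   [P → q]
qhqhqhqhqhP ⇒ qhqhqhqhqhq   [P → q]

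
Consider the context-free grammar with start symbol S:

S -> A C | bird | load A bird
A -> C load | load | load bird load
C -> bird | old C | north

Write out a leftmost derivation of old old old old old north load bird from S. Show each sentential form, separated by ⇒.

S ⇒ A C ⇒ C load C ⇒ old C load C ⇒ old old C load C ⇒ old old old C load C ⇒ old old old old C load C ⇒ old old old old old C load C ⇒ old old old old old north load C ⇒ old old old old old north load bird

S ⇒ A C   [S -> A C]
A C ⇒ C load C   [A -> C load]
C load C ⇒ old C load C   [C -> old C]
old C load C ⇒ old old C load C   [C -> old C]
old old C load C ⇒ old old old C load C   [C -> old C]
old old old C load C ⇒ old old old old C load C   [C -> old C]
old old old old C load C ⇒ old old old old old C load C   [C -> old C]
old old old old old C load C ⇒ old old old old old north load C   [C -> north]
old old old old old north load C ⇒ old old old old old north load bird   [C -> bird]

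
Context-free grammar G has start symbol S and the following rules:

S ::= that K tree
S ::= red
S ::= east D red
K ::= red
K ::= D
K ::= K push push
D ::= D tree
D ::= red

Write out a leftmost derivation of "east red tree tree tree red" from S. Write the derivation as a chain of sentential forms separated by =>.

S => east D red   [S ::= east D red]
east D red => east D tree red   [D ::= D tree]
east D tree red => east D tree tree red   [D ::= D tree]
east D tree tree red => east D tree tree tree red   [D ::= D tree]
east D tree tree tree red => east red tree tree tree red   [D ::= red]

S => east D red => east D tree red => east D tree tree red => east D tree tree tree red => east red tree tree tree red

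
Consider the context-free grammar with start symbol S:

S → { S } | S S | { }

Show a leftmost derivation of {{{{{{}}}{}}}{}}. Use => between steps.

S => {S} => {SS} => {{S}S} => {{{S}}S} => {{{SS}}S} => {{{{S}S}}S} => {{{{{S}}S}}S} => {{{{{{}}}S}}S} => {{{{{{}}}{}}}S} => {{{{{{}}}{}}}{}}

S => {S}   [S → { S }]
{S} => {SS}   [S → S S]
{SS} => {{S}S}   [S → { S }]
{{S}S} => {{{S}}S}   [S → { S }]
{{{S}}S} => {{{SS}}S}   [S → S S]
{{{SS}}S} => {{{{S}S}}S}   [S → { S }]
{{{{S}S}}S} => {{{{{S}}S}}S}   [S → { S }]
{{{{{S}}S}}S} => {{{{{{}}}S}}S}   [S → { }]
{{{{{{}}}S}}S} => {{{{{{}}}{}}}S}   [S → { }]
{{{{{{}}}{}}}S} => {{{{{{}}}{}}}{}}   [S → { }]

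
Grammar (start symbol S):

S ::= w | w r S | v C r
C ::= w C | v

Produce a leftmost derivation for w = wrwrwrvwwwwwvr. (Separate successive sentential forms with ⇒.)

S⇒wrS⇒wrwrS⇒wrwrwrS⇒wrwrwrvCr⇒wrwrwrvwCr⇒wrwrwrvwwCr⇒wrwrwrvwwwCr⇒wrwrwrvwwwwCr⇒wrwrwrvwwwwwCr⇒wrwrwrvwwwwwvr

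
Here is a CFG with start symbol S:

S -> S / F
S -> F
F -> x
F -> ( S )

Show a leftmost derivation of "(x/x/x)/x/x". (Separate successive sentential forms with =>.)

S=>S/F=>S/F/F=>F/F/F=>(S)/F/F=>(S/F)/F/F=>(S/F/F)/F/F=>(F/F/F)/F/F=>(x/F/F)/F/F=>(x/x/F)/F/F=>(x/x/x)/F/F=>(x/x/x)/x/F=>(x/x/x)/x/x

S => S/F   [S -> S / F]
S/F => S/F/F   [S -> S / F]
S/F/F => F/F/F   [S -> F]
F/F/F => (S)/F/F   [F -> ( S )]
(S)/F/F => (S/F)/F/F   [S -> S / F]
(S/F)/F/F => (S/F/F)/F/F   [S -> S / F]
(S/F/F)/F/F => (F/F/F)/F/F   [S -> F]
(F/F/F)/F/F => (x/F/F)/F/F   [F -> x]
(x/F/F)/F/F => (x/x/F)/F/F   [F -> x]
(x/x/F)/F/F => (x/x/x)/F/F   [F -> x]
(x/x/x)/F/F => (x/x/x)/x/F   [F -> x]
(x/x/x)/x/F => (x/x/x)/x/x   [F -> x]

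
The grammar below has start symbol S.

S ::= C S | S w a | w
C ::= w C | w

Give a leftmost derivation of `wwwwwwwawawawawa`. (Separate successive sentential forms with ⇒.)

S ⇒ Swa ⇒ Swawa ⇒ Swawawa ⇒ CSwawawa ⇒ wSwawawa ⇒ wSwawawawa ⇒ wCSwawawawa ⇒ wwCSwawawawa ⇒ wwwCSwawawawa ⇒ wwwwCSwawawawa ⇒ wwwwwSwawawawa ⇒ wwwwwSwawawawawa ⇒ wwwwwwwawawawawa

S ⇒ Swa   [S ::= S w a]
Swa ⇒ Swawa   [S ::= S w a]
Swawa ⇒ Swawawa   [S ::= S w a]
Swawawa ⇒ CSwawawa   [S ::= C S]
CSwawawa ⇒ wSwawawa   [C ::= w]
wSwawawa ⇒ wSwawawawa   [S ::= S w a]
wSwawawawa ⇒ wCSwawawawa   [S ::= C S]
wCSwawawawa ⇒ wwCSwawawawa   [C ::= w C]
wwCSwawawawa ⇒ wwwCSwawawawa   [C ::= w C]
wwwCSwawawawa ⇒ wwwwCSwawawawa   [C ::= w C]
wwwwCSwawawawa ⇒ wwwwwSwawawawa   [C ::= w]
wwwwwSwawawawa ⇒ wwwwwSwawawawawa   [S ::= S w a]
wwwwwSwawawawawa ⇒ wwwwwwwawawawawa   [S ::= w]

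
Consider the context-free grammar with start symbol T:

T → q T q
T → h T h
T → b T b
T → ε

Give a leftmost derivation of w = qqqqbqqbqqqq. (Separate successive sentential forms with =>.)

T => qTq   [T → q T q]
qTq => qqTqq   [T → q T q]
qqTqq => qqqTqqq   [T → q T q]
qqqTqqq => qqqqTqqqq   [T → q T q]
qqqqTqqqq => qqqqbTbqqqq   [T → b T b]
qqqqbTbqqqq => qqqqbqTqbqqqq   [T → q T q]
qqqqbqTqbqqqq => qqqqbqqbqqqq   [T → ε]

T => qTq => qqTqq => qqqTqqq => qqqqTqqqq => qqqqbTbqqqq => qqqqbqTqbqqqq => qqqqbqqbqqqq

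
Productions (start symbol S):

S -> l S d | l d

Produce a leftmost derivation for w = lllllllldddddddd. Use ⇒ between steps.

S ⇒ lSd   [S -> l S d]
lSd ⇒ llSdd   [S -> l S d]
llSdd ⇒ lllSddd   [S -> l S d]
lllSddd ⇒ llllSdddd   [S -> l S d]
llllSdddd ⇒ lllllSddddd   [S -> l S d]
lllllSddddd ⇒ llllllSdddddd   [S -> l S d]
llllllSdddddd ⇒ lllllllSddddddd   [S -> l S d]
lllllllSddddddd ⇒ lllllllldddddddd   [S -> l d]

S ⇒ lSd ⇒ llSdd ⇒ lllSddd ⇒ llllSdddd ⇒ lllllSddddd ⇒ llllllSdddddd ⇒ lllllllSddddddd ⇒ lllllllldddddddd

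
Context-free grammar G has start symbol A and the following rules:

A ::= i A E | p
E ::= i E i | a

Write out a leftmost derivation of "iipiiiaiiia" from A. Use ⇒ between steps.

A ⇒ iAE   [A ::= i A E]
iAE ⇒ iiAEE   [A ::= i A E]
iiAEE ⇒ iipEE   [A ::= p]
iipEE ⇒ iipiEiE   [E ::= i E i]
iipiEiE ⇒ iipiiEiiE   [E ::= i E i]
iipiiEiiE ⇒ iipiiiEiiiE   [E ::= i E i]
iipiiiEiiiE ⇒ iipiiiaiiiE   [E ::= a]
iipiiiaiiiE ⇒ iipiiiaiiia   [E ::= a]

A ⇒ iAE ⇒ iiAEE ⇒ iipEE ⇒ iipiEiE ⇒ iipiiEiiE ⇒ iipiiiEiiiE ⇒ iipiiiaiiiE ⇒ iipiiiaiiia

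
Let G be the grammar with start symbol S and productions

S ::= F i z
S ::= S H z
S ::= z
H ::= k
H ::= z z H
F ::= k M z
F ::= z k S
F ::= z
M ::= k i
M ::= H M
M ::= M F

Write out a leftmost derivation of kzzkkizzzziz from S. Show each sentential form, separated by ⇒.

S ⇒ Fiz ⇒ kMziz ⇒ kMFziz ⇒ kMFFziz ⇒ kMFFFziz ⇒ kHMFFFziz ⇒ kzzHMFFFziz ⇒ kzzkMFFFziz ⇒ kzzkkiFFFziz ⇒ kzzkkizFFziz ⇒ kzzkkizzFziz ⇒ kzzkkizzzziz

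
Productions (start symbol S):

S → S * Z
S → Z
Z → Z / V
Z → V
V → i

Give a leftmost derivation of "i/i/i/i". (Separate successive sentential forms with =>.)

S => Z => Z/V => Z/V/V => Z/V/V/V => V/V/V/V => i/V/V/V => i/i/V/V => i/i/i/V => i/i/i/i

S => Z   [S → Z]
Z => Z/V   [Z → Z / V]
Z/V => Z/V/V   [Z → Z / V]
Z/V/V => Z/V/V/V   [Z → Z / V]
Z/V/V/V => V/V/V/V   [Z → V]
V/V/V/V => i/V/V/V   [V → i]
i/V/V/V => i/i/V/V   [V → i]
i/i/V/V => i/i/i/V   [V → i]
i/i/i/V => i/i/i/i   [V → i]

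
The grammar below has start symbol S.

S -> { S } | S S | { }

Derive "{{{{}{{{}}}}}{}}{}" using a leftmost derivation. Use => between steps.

S => SS   [S -> S S]
SS => {S}S   [S -> { S }]
{S}S => {SS}S   [S -> S S]
{SS}S => {{S}S}S   [S -> { S }]
{{S}S}S => {{{S}}S}S   [S -> { S }]
{{{S}}S}S => {{{SS}}S}S   [S -> S S]
{{{SS}}S}S => {{{{}S}}S}S   [S -> { }]
{{{{}S}}S}S => {{{{}{S}}}S}S   [S -> { S }]
{{{{}{S}}}S}S => {{{{}{{S}}}}S}S   [S -> { S }]
{{{{}{{S}}}}S}S => {{{{}{{{}}}}}S}S   [S -> { }]
{{{{}{{{}}}}}S}S => {{{{}{{{}}}}}{}}S   [S -> { }]
{{{{}{{{}}}}}{}}S => {{{{}{{{}}}}}{}}{}   [S -> { }]

S => SS => {S}S => {SS}S => {{S}S}S => {{{S}}S}S => {{{SS}}S}S => {{{{}S}}S}S => {{{{}{S}}}S}S => {{{{}{{S}}}}S}S => {{{{}{{{}}}}}S}S => {{{{}{{{}}}}}{}}S => {{{{}{{{}}}}}{}}{}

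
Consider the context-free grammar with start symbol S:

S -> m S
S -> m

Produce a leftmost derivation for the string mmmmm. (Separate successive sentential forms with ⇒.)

S⇒mS⇒mmS⇒mmmS⇒mmmmS⇒mmmmm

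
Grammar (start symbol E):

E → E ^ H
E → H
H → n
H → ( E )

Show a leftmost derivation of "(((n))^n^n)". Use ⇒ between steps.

E⇒H⇒(E)⇒(E^H)⇒(E^H^H)⇒(H^H^H)⇒((E)^H^H)⇒((H)^H^H)⇒(((E))^H^H)⇒(((H))^H^H)⇒(((n))^H^H)⇒(((n))^n^H)⇒(((n))^n^n)

E ⇒ H   [E → H]
H ⇒ (E)   [H → ( E )]
(E) ⇒ (E^H)   [E → E ^ H]
(E^H) ⇒ (E^H^H)   [E → E ^ H]
(E^H^H) ⇒ (H^H^H)   [E → H]
(H^H^H) ⇒ ((E)^H^H)   [H → ( E )]
((E)^H^H) ⇒ ((H)^H^H)   [E → H]
((H)^H^H) ⇒ (((E))^H^H)   [H → ( E )]
(((E))^H^H) ⇒ (((H))^H^H)   [E → H]
(((H))^H^H) ⇒ (((n))^H^H)   [H → n]
(((n))^H^H) ⇒ (((n))^n^H)   [H → n]
(((n))^n^H) ⇒ (((n))^n^n)   [H → n]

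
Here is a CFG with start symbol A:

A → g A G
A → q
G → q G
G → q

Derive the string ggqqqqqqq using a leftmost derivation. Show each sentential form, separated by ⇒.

A⇒gAG⇒ggAGG⇒ggqGG⇒ggqqGG⇒ggqqqGG⇒ggqqqqGG⇒ggqqqqqGG⇒ggqqqqqqG⇒ggqqqqqqq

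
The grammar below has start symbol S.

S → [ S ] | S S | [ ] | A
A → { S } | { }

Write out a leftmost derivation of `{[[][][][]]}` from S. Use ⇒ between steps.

S ⇒ A ⇒ {S} ⇒ {[S]} ⇒ {[SS]} ⇒ {[SSS]} ⇒ {[SSSS]} ⇒ {[[]SSS]} ⇒ {[[][]SS]} ⇒ {[[][][]S]} ⇒ {[[][][][]]}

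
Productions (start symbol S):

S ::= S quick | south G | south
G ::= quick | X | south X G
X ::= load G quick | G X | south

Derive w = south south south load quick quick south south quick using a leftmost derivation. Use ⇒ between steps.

S ⇒ south G ⇒ south south X G ⇒ south south G X G ⇒ south south south X G X G ⇒ south south south load G quick G X G ⇒ south south south load quick quick G X G ⇒ south south south load quick quick X X G ⇒ south south south load quick quick south X G ⇒ south south south load quick quick south south G ⇒ south south south load quick quick south south quick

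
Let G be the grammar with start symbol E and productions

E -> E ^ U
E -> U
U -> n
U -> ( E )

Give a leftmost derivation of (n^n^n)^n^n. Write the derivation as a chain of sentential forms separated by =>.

E=>E^U=>E^U^U=>U^U^U=>(E)^U^U=>(E^U)^U^U=>(E^U^U)^U^U=>(U^U^U)^U^U=>(n^U^U)^U^U=>(n^n^U)^U^U=>(n^n^n)^U^U=>(n^n^n)^n^U=>(n^n^n)^n^n

E => E^U   [E -> E ^ U]
E^U => E^U^U   [E -> E ^ U]
E^U^U => U^U^U   [E -> U]
U^U^U => (E)^U^U   [U -> ( E )]
(E)^U^U => (E^U)^U^U   [E -> E ^ U]
(E^U)^U^U => (E^U^U)^U^U   [E -> E ^ U]
(E^U^U)^U^U => (U^U^U)^U^U   [E -> U]
(U^U^U)^U^U => (n^U^U)^U^U   [U -> n]
(n^U^U)^U^U => (n^n^U)^U^U   [U -> n]
(n^n^U)^U^U => (n^n^n)^U^U   [U -> n]
(n^n^n)^U^U => (n^n^n)^n^U   [U -> n]
(n^n^n)^n^U => (n^n^n)^n^n   [U -> n]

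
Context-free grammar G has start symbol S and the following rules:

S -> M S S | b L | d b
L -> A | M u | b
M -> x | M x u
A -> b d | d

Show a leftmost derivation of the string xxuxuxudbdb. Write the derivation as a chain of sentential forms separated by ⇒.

S ⇒ MSS ⇒ MxuSS ⇒ MxuxuSS ⇒ MxuxuxuSS ⇒ xxuxuxuSS ⇒ xxuxuxudbS ⇒ xxuxuxudbdb

S ⇒ MSS   [S -> M S S]
MSS ⇒ MxuSS   [M -> M x u]
MxuSS ⇒ MxuxuSS   [M -> M x u]
MxuxuSS ⇒ MxuxuxuSS   [M -> M x u]
MxuxuxuSS ⇒ xxuxuxuSS   [M -> x]
xxuxuxuSS ⇒ xxuxuxudbS   [S -> d b]
xxuxuxudbS ⇒ xxuxuxudbdb   [S -> d b]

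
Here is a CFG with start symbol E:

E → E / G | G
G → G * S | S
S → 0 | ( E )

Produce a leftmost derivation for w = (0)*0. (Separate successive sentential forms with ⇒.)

E ⇒ G ⇒ G*S ⇒ S*S ⇒ (E)*S ⇒ (G)*S ⇒ (S)*S ⇒ (0)*S ⇒ (0)*0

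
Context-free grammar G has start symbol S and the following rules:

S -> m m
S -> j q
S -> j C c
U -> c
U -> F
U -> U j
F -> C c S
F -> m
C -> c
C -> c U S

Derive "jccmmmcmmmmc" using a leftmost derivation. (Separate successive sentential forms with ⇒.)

S⇒jCc⇒jcUSc⇒jcFSc⇒jcCcSSc⇒jccUScSSc⇒jccFScSSc⇒jccmScSSc⇒jccmmmcSSc⇒jccmmmcmmSc⇒jccmmmcmmmmc

S ⇒ jCc   [S -> j C c]
jCc ⇒ jcUSc   [C -> c U S]
jcUSc ⇒ jcFSc   [U -> F]
jcFSc ⇒ jcCcSSc   [F -> C c S]
jcCcSSc ⇒ jccUScSSc   [C -> c U S]
jccUScSSc ⇒ jccFScSSc   [U -> F]
jccFScSSc ⇒ jccmScSSc   [F -> m]
jccmScSSc ⇒ jccmmmcSSc   [S -> m m]
jccmmmcSSc ⇒ jccmmmcmmSc   [S -> m m]
jccmmmcmmSc ⇒ jccmmmcmmmmc   [S -> m m]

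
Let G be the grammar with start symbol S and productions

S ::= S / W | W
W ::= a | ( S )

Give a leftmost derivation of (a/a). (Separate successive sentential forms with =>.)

S=>W=>(S)=>(S/W)=>(W/W)=>(a/W)=>(a/a)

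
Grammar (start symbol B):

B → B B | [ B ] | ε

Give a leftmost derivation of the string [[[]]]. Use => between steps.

B => [B] => [BB] => [[B]B] => [[[B]]B] => [[[]]B] => [[[]]]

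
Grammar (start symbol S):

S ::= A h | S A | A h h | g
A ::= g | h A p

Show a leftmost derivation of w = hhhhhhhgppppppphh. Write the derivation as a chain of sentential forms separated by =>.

S => Ahh   [S ::= A h h]
Ahh => hAphh   [A ::= h A p]
hAphh => hhApphh   [A ::= h A p]
hhApphh => hhhAppphh   [A ::= h A p]
hhhAppphh => hhhhApppphh   [A ::= h A p]
hhhhApppphh => hhhhhAppppphh   [A ::= h A p]
hhhhhAppppphh => hhhhhhApppppphh   [A ::= h A p]
hhhhhhApppppphh => hhhhhhhAppppppphh   [A ::= h A p]
hhhhhhhAppppppphh => hhhhhhhgppppppphh   [A ::= g]

S => Ahh => hAphh => hhApphh => hhhAppphh => hhhhApppphh => hhhhhAppppphh => hhhhhhApppppphh => hhhhhhhAppppppphh => hhhhhhhgppppppphh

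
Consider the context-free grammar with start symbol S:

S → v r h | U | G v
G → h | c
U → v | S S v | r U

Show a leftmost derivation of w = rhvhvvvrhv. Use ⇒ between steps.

S ⇒ U   [S → U]
U ⇒ SSv   [U → S S v]
SSv ⇒ USv   [S → U]
USv ⇒ rUSv   [U → r U]
rUSv ⇒ rSSvSv   [U → S S v]
rSSvSv ⇒ rGvSvSv   [S → G v]
rGvSvSv ⇒ rhvSvSv   [G → h]
rhvSvSv ⇒ rhvGvvSv   [S → G v]
rhvGvvSv ⇒ rhvhvvSv   [G → h]
rhvhvvSv ⇒ rhvhvvvrhv   [S → v r h]

S ⇒ U ⇒ SSv ⇒ USv ⇒ rUSv ⇒ rSSvSv ⇒ rGvSvSv ⇒ rhvSvSv ⇒ rhvGvvSv ⇒ rhvhvvSv ⇒ rhvhvvvrhv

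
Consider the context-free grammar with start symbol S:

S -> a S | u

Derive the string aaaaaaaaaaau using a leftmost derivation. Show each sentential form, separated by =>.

S => aS   [S -> a S]
aS => aaS   [S -> a S]
aaS => aaaS   [S -> a S]
aaaS => aaaaS   [S -> a S]
aaaaS => aaaaaS   [S -> a S]
aaaaaS => aaaaaaS   [S -> a S]
aaaaaaS => aaaaaaaS   [S -> a S]
aaaaaaaS => aaaaaaaaS   [S -> a S]
aaaaaaaaS => aaaaaaaaaS   [S -> a S]
aaaaaaaaaS => aaaaaaaaaaS   [S -> a S]
aaaaaaaaaaS => aaaaaaaaaaaS   [S -> a S]
aaaaaaaaaaaS => aaaaaaaaaaau   [S -> u]

S => aS => aaS => aaaS => aaaaS => aaaaaS => aaaaaaS => aaaaaaaS => aaaaaaaaS => aaaaaaaaaS => aaaaaaaaaaS => aaaaaaaaaaaS => aaaaaaaaaaau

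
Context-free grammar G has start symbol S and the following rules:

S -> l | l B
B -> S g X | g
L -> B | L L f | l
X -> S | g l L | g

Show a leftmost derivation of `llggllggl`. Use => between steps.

S => lB   [S -> l B]
lB => lSgX   [B -> S g X]
lSgX => llgX   [S -> l]
llgX => llgglL   [X -> g l L]
llgglL => llgglB   [L -> B]
llgglB => llgglSgX   [B -> S g X]
llgglSgX => llggllBgX   [S -> l B]
llggllBgX => llggllggX   [B -> g]
llggllggX => llggllggS   [X -> S]
llggllggS => llggllggl   [S -> l]

S => lB => lSgX => llgX => llgglL => llgglB => llgglSgX => llggllBgX => llggllggX => llggllggS => llggllggl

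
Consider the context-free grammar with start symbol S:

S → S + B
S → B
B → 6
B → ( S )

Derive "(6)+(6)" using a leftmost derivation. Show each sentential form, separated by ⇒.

S⇒S+B⇒B+B⇒(S)+B⇒(B)+B⇒(6)+B⇒(6)+(S)⇒(6)+(B)⇒(6)+(6)

S ⇒ S+B   [S → S + B]
S+B ⇒ B+B   [S → B]
B+B ⇒ (S)+B   [B → ( S )]
(S)+B ⇒ (B)+B   [S → B]
(B)+B ⇒ (6)+B   [B → 6]
(6)+B ⇒ (6)+(S)   [B → ( S )]
(6)+(S) ⇒ (6)+(B)   [S → B]
(6)+(B) ⇒ (6)+(6)   [B → 6]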